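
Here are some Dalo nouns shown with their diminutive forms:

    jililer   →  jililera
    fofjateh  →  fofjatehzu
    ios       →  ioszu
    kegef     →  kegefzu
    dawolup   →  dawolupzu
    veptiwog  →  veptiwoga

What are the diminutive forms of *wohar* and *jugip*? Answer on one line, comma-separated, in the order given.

The alternation tracks the final consonant of the stem — -zu when the stem ends in a voiceless consonant (*fofjateh*, *ios*, *kegef*, *dawolup*); -a when the stem ends in a voiced consonant (*jililer*, *veptiwog*).
*wohar*: final consonant = /r/, voiced → -a → *wohara*.
The final consonant of *jugip* is /p/, which is voiceless, so the suffix is -zu, giving *jugipzu*.

wohara, jugipzu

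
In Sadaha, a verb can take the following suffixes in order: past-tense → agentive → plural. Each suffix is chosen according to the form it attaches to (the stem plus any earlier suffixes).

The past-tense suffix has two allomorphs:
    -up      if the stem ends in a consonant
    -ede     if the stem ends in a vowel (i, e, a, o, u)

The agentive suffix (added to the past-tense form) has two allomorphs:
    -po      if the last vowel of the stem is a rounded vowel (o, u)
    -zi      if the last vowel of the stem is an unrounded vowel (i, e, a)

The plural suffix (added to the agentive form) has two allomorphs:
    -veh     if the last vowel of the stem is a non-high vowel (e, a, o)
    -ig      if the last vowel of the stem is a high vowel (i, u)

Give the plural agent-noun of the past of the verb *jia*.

jiaedeziig

*jia* — final sound /a/ (a vowel) → -ede → *jiaede*.
The past-tense form *jiaede* — last vowel /e/ (an unrounded vowel) → -zi → *jiaedezi*.
Since the last vowel of the agentive form *jiaedezi* is /i/ (a high vowel), it takes -ig, giving *jiaedeziig*.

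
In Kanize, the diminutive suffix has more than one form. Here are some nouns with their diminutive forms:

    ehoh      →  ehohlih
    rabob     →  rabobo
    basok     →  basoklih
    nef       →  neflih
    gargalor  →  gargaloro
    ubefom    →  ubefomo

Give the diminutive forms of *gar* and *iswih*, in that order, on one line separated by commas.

garo, iswihlih

The pattern is voicing of the final consonant: -lih when the stem ends in a voiceless consonant (*ehoh*, *basok*, *nef*); -o when the stem ends in a voiced consonant (*rabob*, *gargalor*, *ubefom*).
*gar*: final consonant = /r/, voiced → -o → *garo*.
The final consonant of *iswih* is /h/, which is voiceless, so the suffix is -lih, giving *iswihlih*.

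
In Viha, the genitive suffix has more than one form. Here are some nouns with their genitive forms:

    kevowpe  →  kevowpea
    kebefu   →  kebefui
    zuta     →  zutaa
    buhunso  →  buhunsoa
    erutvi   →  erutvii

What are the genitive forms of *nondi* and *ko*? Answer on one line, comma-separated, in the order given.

nondii, koa

Looking at the last vowel of each stem: -i when the last vowel of the stem is a high vowel (*kebefu*, *erutvi*); -a when the last vowel of the stem is a non-high vowel (*kevowpe*, *zuta*, *buhunso*).
Since the last vowel of *nondi* is /i/ (a high vowel), it takes -i, giving *nondii*.
*ko*: last vowel = /o/, a non-high vowel → -a → *koa*.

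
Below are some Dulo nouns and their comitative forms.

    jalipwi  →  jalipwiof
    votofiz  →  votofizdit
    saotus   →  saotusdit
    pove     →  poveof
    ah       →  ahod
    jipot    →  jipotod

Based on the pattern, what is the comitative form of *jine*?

The suffix is conditioned by the final sound: -dit when the stem ends in a sibilant (*votofiz*, *saotus*); -od when the stem ends in a non-sibilant consonant (*ah*, *jipot*); -of when the stem ends in a vowel (*jalipwi*, *pove*).
*jine*: final sound = /e/, a vowel → -of → *jineof*.

jineof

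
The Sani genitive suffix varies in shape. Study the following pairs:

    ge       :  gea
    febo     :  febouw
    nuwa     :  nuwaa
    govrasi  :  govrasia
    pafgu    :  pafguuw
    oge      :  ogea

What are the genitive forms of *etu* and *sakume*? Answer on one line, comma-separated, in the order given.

etuuw, sakumea

Looking at the last vowel of each stem: -uw when the last vowel of the stem is a rounded vowel (*febo*, *pafgu*); -a when the last vowel of the stem is an unrounded vowel (*ge*, *nuwa*, *govrasi*, *oge*).
Since the last vowel of *etu* is /u/ (a rounded vowel), it takes -uw, giving *etuuw*.
The last vowel of *sakume* is /e/, which is an unrounded vowel, so the suffix is -a, giving *sakumea*.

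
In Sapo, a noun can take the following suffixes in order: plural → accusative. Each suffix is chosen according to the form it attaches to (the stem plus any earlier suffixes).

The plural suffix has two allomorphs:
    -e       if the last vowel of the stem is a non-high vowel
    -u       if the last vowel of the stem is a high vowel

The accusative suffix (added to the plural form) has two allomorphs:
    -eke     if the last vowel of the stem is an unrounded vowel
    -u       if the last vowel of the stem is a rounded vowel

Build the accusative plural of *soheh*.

soheheeke

The last vowel of *soheh* is /e/, which is a non-high vowel, so the plural suffix is -e, giving *sohehe*.
The last vowel of the plural form *sohehe* is /e/, which is an unrounded vowel, so the accusative suffix is -eke, giving *soheheeke*.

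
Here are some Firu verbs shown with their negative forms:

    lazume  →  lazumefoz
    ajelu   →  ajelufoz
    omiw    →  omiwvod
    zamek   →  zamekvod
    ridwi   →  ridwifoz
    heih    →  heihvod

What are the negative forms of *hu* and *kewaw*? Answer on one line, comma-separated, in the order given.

hufoz, kewawvod

The alternation tracks the final sound of the stem — -vod when the stem ends in a consonant (*omiw*, *zamek*, *heih*); -foz when the stem ends in a vowel (*lazume*, *ajelu*, *ridwi*).
Since the final sound of *hu* is /u/ (a vowel), it takes -foz, giving *hufoz*.
Since the final sound of *kewaw* is /w/ (a consonant), it takes -vod, giving *kewawvod*.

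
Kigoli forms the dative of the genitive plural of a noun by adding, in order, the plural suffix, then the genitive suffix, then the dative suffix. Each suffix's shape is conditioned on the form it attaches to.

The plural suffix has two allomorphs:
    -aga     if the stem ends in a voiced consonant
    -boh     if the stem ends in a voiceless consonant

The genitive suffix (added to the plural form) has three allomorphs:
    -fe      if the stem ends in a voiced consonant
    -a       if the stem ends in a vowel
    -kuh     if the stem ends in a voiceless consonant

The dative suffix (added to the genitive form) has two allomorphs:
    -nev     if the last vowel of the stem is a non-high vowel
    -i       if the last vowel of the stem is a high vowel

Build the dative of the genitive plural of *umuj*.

*umuj*: final consonant = /j/, voiced → -aga → *umujaga*.
The plural form *umujaga* — final sound /a/ (a vowel) → -a → *umujagaa*.
Since the last vowel of the genitive form *umujagaa* is /a/ (a non-high vowel), it takes -nev, giving *umujagaanev*.

umujagaanev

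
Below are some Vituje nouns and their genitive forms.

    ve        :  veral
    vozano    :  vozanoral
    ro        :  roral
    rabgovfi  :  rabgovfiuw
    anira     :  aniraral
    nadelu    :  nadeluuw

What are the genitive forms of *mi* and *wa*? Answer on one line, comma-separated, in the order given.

miuw, waral

The alternation tracks the last vowel of the stem — -uw when the last vowel of the stem is a high vowel (*rabgovfi*, *nadelu*); -ral when the last vowel of the stem is a non-high vowel (*ve*, *vozano*, *ro*, *anira*).
*mi* — last vowel /i/ (a high vowel) → -uw → *miuw*.
*wa* — last vowel /a/ (a non-high vowel) → -ral → *waral*.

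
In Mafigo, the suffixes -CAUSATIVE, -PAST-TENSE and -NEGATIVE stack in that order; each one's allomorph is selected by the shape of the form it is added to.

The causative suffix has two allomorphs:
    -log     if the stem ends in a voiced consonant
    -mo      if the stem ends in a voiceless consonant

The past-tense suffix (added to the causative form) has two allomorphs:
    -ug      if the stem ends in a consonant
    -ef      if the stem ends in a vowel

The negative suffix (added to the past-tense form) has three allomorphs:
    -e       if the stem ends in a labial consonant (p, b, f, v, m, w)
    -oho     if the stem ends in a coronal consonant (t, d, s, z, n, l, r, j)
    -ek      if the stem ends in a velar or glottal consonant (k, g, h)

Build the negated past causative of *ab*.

ablogugek

*ab* — final consonant /b/ (voiced) → -log → *ablog*.
The causative form *ablog*: final sound = /g/, a consonant → -ug → *ablogug*.
The final consonant of the past-tense form *ablogug* is /g/, which is velar/glottal, so the negative suffix is -ek, giving *ablogugek*.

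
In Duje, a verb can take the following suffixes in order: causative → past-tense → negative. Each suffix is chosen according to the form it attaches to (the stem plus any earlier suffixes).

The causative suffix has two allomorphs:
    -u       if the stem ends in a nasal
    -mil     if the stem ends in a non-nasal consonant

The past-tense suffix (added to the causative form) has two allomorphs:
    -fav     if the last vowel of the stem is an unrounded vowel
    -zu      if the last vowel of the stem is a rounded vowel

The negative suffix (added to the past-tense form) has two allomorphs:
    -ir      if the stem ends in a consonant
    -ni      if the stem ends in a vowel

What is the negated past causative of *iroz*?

irozmilfavir

The final consonant of *iroz* is /z/, which is non-nasal, so the causative suffix is -mil, giving *irozmil*.
The causative form *irozmil*: last vowel = /i/, an unrounded vowel → -fav → *irozmilfav*.
The past-tense form *irozmilfav* — final sound /v/ (a consonant) → -ir → *irozmilfavir*.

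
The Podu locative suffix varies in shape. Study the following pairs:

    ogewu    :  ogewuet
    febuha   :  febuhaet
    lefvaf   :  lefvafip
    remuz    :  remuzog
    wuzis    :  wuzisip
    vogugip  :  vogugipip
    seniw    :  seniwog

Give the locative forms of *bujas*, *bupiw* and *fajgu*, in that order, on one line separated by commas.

The pattern is voicing of the final sound: -ip when the stem ends in a voiceless consonant (*lefvaf*, *wuzis*, *vogugip*); -og when the stem ends in a voiced consonant (*remuz*, *seniw*); -et when the stem ends in a vowel (*ogewu*, *febuha*).
The final sound of *bujas* is /s/, which is a voiceless consonant, so the suffix is -ip, giving *bujasip*.
*bupiw*: final sound = /w/, a voiced consonant → -og → *bupiwog*.
Since the final sound of *fajgu* is /u/ (a vowel), it takes -et, giving *fajguet*.

bujasip, bupiwog, fajguet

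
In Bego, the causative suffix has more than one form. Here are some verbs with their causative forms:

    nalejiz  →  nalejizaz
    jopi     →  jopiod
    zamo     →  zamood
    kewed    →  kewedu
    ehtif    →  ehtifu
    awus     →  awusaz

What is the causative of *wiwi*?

Looking at the final sound of each stem: -az when the stem ends in a sibilant (*nalejiz*, *awus*); -u when the stem ends in a non-sibilant consonant (*kewed*, *ehtif*); -od when the stem ends in a vowel (*jopi*, *zamo*).
The final sound of *wiwi* is /i/, which is a vowel, so the suffix is -od, giving *wiwiod*.

wiwiod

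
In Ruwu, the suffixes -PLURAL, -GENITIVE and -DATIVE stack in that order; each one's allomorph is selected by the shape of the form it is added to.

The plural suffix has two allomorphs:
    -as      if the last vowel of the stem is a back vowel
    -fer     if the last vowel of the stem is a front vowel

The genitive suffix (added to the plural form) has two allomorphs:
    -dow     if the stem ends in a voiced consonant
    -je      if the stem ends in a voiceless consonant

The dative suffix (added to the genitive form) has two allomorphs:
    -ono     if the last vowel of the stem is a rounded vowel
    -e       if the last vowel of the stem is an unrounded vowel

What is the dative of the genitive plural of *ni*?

Since the last vowel of *ni* is /i/ (a front vowel), it takes -fer, giving *nifer*.
Since the final consonant of the plural form *nifer* is /r/ (voiced), it takes -dow, giving *niferdow*.
The genitive form *niferdow* — last vowel /o/ (a rounded vowel) → -ono → *niferdowono*.

niferdowono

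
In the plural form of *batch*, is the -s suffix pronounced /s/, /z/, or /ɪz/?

The stem *batch* ends in a sibilant (/s, z, ʃ, ʒ, tʃ, dʒ/).
The plural suffix surfaces as /ɪz/ after sibilants, /s/ after other voiceless consonants, and /z/ after other voiced sounds.
So the plural -s on *batch* is pronounced /ɪz/.

/ɪz/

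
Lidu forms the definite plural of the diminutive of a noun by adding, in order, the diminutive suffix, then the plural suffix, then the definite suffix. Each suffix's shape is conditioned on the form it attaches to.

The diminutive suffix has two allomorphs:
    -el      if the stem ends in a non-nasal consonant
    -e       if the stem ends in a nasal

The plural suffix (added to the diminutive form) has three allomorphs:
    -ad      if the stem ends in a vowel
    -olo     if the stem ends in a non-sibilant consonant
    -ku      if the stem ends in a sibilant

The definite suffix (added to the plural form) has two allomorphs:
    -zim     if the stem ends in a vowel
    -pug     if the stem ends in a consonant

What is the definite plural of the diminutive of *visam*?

*visam* — final consonant /m/ (a nasal) → -e → *visame*.
Since the final sound of the diminutive form *visame* is /e/ (a vowel), it takes -ad, giving *visamead*.
The final sound of the plural form *visamead* is /d/, which is a consonant, so the definite suffix is -pug, giving *visameadpug*.

visameadpug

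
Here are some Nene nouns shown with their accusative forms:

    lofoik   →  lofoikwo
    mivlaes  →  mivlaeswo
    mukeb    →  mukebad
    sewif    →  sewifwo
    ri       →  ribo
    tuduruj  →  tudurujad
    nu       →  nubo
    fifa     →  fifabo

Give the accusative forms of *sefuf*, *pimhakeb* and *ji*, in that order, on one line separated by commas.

sefufwo, pimhakebad, jibo

The suffix is conditioned by the final sound: -wo when the stem ends in a voiceless consonant (*lofoik*, *mivlaes*, *sewif*); -ad when the stem ends in a voiced consonant (*mukeb*, *tuduruj*); -bo when the stem ends in a vowel (*ri*, *nu*, *fifa*).
The final sound of *sefuf* is /f/, which is a voiceless consonant, so the suffix is -wo, giving *sefufwo*.
*pimhakeb* — final sound /b/ (a voiced consonant) → -ad → *pimhakebad*.
Since the final sound of *ji* is /i/ (a vowel), it takes -bo, giving *jibo*.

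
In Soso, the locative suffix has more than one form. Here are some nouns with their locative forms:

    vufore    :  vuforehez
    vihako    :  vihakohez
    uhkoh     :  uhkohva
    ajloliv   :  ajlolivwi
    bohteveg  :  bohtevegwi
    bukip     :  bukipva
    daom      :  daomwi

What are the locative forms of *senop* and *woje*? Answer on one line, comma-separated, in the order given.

senopva, wojehez

The suffix is conditioned by the final sound: -va when the stem ends in a voiceless consonant (*uhkoh*, *bukip*); -wi when the stem ends in a voiced consonant (*ajloliv*, *bohteveg*, *daom*); -hez when the stem ends in a vowel (*vufore*, *vihako*).
Since the final sound of *senop* is /p/ (a voiceless consonant), it takes -va, giving *senopva*.
The final sound of *woje* is /e/, which is a vowel, so the suffix is -hez, giving *wojehez*.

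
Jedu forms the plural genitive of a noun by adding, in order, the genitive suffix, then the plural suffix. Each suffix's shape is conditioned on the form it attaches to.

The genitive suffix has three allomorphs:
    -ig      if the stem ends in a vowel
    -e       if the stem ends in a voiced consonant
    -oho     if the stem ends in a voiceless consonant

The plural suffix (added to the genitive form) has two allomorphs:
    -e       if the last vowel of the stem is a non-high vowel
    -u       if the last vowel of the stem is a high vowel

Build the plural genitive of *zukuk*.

zukukohoe

The final sound of *zukuk* is /k/, which is a voiceless consonant, so the genitive suffix is -oho, giving *zukukoho*.
The genitive form *zukukoho*: last vowel = /o/, a non-high vowel → -e → *zukukohoe*.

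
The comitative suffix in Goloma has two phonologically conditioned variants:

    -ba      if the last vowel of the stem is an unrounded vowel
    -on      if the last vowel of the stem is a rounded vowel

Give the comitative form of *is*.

The last vowel of *is* is /i/, which is an unrounded vowel, so the suffix is -ba, giving *isba*.

isba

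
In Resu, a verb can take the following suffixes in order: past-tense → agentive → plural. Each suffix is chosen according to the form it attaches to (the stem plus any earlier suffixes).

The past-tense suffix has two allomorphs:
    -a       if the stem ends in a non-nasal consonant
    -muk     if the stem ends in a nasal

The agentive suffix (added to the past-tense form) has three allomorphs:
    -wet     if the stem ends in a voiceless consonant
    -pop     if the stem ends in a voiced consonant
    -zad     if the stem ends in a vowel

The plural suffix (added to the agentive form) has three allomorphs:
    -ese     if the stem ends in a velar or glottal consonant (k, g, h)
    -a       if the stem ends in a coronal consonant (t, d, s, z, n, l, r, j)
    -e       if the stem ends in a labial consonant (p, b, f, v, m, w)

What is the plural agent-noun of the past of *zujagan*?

*zujagan*: final consonant = /n/, a nasal → -muk → *zujaganmuk*.
The past-tense form *zujaganmuk* — final sound /k/ (a voiceless consonant) → -wet → *zujaganmukwet*.
The agentive form *zujaganmukwet* — final consonant /t/ (coronal) → -a → *zujaganmukweta*.

zujaganmukweta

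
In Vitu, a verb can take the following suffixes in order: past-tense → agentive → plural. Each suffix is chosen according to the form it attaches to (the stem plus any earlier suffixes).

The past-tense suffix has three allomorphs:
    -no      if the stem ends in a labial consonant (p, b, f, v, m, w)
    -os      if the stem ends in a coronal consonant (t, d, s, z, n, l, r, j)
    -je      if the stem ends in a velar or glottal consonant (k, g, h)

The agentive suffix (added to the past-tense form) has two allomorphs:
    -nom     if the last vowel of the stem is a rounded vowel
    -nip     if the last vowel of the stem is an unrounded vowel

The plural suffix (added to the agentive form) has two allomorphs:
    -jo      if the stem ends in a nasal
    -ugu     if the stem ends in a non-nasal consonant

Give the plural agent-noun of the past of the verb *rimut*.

The final consonant of *rimut* is /t/, which is coronal, so the past-tense suffix is -os, giving *rimutos*.
The past-tense form *rimutos*: last vowel = /o/, a rounded vowel → -nom → *rimutosnom*.
The final consonant of the agentive form *rimutosnom* is /m/, which is a nasal, so the plural suffix is -jo, giving *rimutosnomjo*.

rimutosnomjo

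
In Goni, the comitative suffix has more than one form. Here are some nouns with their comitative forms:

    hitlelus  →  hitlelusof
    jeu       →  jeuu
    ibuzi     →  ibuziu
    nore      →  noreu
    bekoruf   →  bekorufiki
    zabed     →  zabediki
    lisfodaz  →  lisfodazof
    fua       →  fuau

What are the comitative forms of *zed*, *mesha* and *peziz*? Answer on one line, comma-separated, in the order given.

The alternation tracks the final sound of the stem — -of when the stem ends in a sibilant (*hitlelus*, *lisfodaz*); -iki when the stem ends in a non-sibilant consonant (*bekoruf*, *zabed*); -u when the stem ends in a vowel (*jeu*, *ibuzi*, *nore*, *fua*).
Since the final sound of *zed* is /d/ (a non-sibilant consonant), it takes -iki, giving *zediki*.
The final sound of *mesha* is /a/, which is a vowel, so the suffix is -u, giving *meshau*.
*peziz*: final sound = /z/, a sibilant → -of → *pezizof*.

zediki, meshau, pezizof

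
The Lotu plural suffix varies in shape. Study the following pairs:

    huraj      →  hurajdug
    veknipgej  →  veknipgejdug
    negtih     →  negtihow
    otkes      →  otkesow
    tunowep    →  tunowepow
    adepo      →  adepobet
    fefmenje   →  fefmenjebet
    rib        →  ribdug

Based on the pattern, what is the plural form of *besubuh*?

The pattern is voicing of the final sound: -ow when the stem ends in a voiceless consonant (*negtih*, *otkes*, *tunowep*); -dug when the stem ends in a voiced consonant (*huraj*, *veknipgej*, *rib*); -bet when the stem ends in a vowel (*adepo*, *fefmenje*).
Since the final sound of *besubuh* is /h/ (a voiceless consonant), it takes -ow, giving *besubuhow*.

besubuhow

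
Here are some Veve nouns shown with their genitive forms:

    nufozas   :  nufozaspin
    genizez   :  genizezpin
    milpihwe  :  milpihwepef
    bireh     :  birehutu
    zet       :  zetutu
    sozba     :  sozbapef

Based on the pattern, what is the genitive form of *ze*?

zepef

The pattern is sibilance of the final sound: -pin when the stem ends in a sibilant (*nufozas*, *genizez*); -utu when the stem ends in a non-sibilant consonant (*bireh*, *zet*); -pef when the stem ends in a vowel (*milpihwe*, *sozba*).
*ze*: final sound = /e/, a vowel → -pef → *zepef*.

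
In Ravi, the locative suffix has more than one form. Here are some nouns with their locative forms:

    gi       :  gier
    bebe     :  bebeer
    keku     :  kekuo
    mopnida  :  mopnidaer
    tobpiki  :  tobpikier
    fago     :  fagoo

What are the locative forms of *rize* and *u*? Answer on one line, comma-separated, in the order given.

The suffix is conditioned by the last vowel: -o when the last vowel of the stem is a rounded vowel (*keku*, *fago*); -er when the last vowel of the stem is an unrounded vowel (*gi*, *bebe*, *mopnida*, *tobpiki*).
Since the last vowel of *rize* is /e/ (an unrounded vowel), it takes -er, giving *rizeer*.
*u*: last vowel = /u/, a rounded vowel → -o → *uo*.

rizeer, uo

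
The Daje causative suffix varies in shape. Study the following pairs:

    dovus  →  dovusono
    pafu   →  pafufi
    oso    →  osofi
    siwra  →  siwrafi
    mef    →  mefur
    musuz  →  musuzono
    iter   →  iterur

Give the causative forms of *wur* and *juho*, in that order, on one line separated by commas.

wurur, juhofi

Looking at the final sound of each stem: -ono when the stem ends in a sibilant (*dovus*, *musuz*); -ur when the stem ends in a non-sibilant consonant (*mef*, *iter*); -fi when the stem ends in a vowel (*pafu*, *oso*, *siwra*).
Since the final sound of *wur* is /r/ (a non-sibilant consonant), it takes -ur, giving *wurur*.
Since the final sound of *juho* is /o/ (a vowel), it takes -fi, giving *juhofi*.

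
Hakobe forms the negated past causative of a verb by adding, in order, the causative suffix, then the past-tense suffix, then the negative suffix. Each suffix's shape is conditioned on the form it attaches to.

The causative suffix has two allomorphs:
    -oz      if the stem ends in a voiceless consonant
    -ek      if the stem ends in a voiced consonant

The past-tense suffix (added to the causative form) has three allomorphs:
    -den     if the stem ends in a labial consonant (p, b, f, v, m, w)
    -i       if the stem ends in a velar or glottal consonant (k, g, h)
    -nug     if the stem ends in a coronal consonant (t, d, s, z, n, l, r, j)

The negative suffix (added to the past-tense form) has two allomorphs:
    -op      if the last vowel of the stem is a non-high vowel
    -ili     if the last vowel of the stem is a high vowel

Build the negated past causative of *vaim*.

vaimekiili

*vaim* — final consonant /m/ (voiced) → -ek → *vaimek*.
The causative form *vaimek* — final consonant /k/ (velar/glottal) → -i → *vaimeki*.
Since the last vowel of the past-tense form *vaimeki* is /i/ (a high vowel), it takes -ili, giving *vaimekiili*.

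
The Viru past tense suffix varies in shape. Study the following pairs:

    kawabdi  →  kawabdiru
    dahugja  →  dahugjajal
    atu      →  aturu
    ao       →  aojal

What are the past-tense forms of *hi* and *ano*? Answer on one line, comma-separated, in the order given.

hiru, anojal

The suffix is conditioned by the last vowel: -ru when the last vowel of the stem is a high vowel (*kawabdi*, *atu*); -jal when the last vowel of the stem is a non-high vowel (*dahugja*, *ao*).
*hi*: last vowel = /i/, a high vowel → -ru → *hiru*.
*ano*: last vowel = /o/, a non-high vowel → -jal → *anojal*.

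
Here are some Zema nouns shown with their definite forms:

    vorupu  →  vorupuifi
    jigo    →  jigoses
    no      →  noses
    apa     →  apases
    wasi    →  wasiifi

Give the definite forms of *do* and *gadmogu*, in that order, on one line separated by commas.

The pattern is height harmony: -ifi when the last vowel of the stem is a high vowel (*vorupu*, *wasi*); -ses when the last vowel of the stem is a non-high vowel (*jigo*, *no*, *apa*).
The last vowel of *do* is /o/, which is a non-high vowel, so the suffix is -ses, giving *doses*.
*gadmogu*: last vowel = /u/, a high vowel → -ifi → *gadmoguifi*.

doses, gadmoguifi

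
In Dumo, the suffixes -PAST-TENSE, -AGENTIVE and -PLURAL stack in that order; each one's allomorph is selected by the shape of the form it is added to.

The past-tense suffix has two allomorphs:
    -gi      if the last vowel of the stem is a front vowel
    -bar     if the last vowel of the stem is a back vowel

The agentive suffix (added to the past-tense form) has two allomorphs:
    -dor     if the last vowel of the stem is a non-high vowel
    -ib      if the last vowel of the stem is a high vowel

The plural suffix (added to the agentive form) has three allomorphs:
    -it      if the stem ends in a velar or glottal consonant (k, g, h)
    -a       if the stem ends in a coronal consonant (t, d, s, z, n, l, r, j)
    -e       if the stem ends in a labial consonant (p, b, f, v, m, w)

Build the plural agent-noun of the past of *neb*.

The last vowel of *neb* is /e/, which is a front vowel, so the past-tense suffix is -gi, giving *nebgi*.
Since the last vowel of the past-tense form *nebgi* is /i/ (a high vowel), it takes -ib, giving *nebgiib*.
The final consonant of the agentive form *nebgiib* is /b/, which is labial, so the plural suffix is -e, giving *nebgiibe*.

nebgiibe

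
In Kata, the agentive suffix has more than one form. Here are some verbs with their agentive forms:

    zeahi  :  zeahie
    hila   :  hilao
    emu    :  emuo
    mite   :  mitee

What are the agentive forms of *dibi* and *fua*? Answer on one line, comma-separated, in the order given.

The pattern is front/back vowel harmony: -e when the last vowel of the stem is a front vowel (*zeahi*, *mite*); -o when the last vowel of the stem is a back vowel (*hila*, *emu*).
Since the last vowel of *dibi* is /i/ (a front vowel), it takes -e, giving *dibie*.
*fua* — last vowel /a/ (a back vowel) → -o → *fuao*.

dibie, fuao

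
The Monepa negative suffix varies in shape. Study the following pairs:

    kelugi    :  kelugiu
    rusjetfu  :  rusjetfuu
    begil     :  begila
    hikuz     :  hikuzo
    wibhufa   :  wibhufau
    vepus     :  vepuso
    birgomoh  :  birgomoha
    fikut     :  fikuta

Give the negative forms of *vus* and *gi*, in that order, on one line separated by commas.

The suffix is conditioned by the final sound: -o when the stem ends in a sibilant (*hikuz*, *vepus*); -a when the stem ends in a non-sibilant consonant (*begil*, *birgomoh*, *fikut*); -u when the stem ends in a vowel (*kelugi*, *rusjetfu*, *wibhufa*).
Since the final sound of *vus* is /s/ (a sibilant), it takes -o, giving *vuso*.
Since the final sound of *gi* is /i/ (a vowel), it takes -u, giving *giu*.

vuso, giu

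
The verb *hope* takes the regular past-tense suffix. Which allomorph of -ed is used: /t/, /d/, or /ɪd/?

The stem *hope* ends in a voiceless consonant other than /t/.
The -ed suffix is realized as /ɪd/ after /t, d/; as /t/ after other voiceless consonants; and as /d/ after other voiced sounds.
So -ed on *hope* is pronounced /t/.

/t/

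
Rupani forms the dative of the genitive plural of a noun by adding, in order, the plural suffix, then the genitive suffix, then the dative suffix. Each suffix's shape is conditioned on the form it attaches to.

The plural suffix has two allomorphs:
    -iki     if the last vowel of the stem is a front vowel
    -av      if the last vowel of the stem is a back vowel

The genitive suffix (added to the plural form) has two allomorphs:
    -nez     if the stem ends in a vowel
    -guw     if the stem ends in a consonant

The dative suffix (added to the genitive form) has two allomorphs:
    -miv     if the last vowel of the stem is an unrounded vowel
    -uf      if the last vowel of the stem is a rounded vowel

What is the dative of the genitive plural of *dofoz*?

dofozavguwuf

Since the last vowel of *dofoz* is /o/ (a back vowel), it takes -av, giving *dofozav*.
The final sound of the plural form *dofozav* is /v/, which is a consonant, so the genitive suffix is -guw, giving *dofozavguw*.
The genitive form *dofozavguw*: last vowel = /u/, a rounded vowel → -uf → *dofozavguwuf*.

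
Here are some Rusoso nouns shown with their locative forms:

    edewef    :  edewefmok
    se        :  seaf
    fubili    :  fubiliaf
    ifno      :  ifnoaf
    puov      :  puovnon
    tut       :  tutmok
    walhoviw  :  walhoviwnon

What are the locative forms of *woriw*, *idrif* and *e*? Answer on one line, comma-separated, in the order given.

Looking at the final sound of each stem: -mok when the stem ends in a voiceless consonant (*edewef*, *tut*); -non when the stem ends in a voiced consonant (*puov*, *walhoviw*); -af when the stem ends in a vowel (*se*, *fubili*, *ifno*).
*woriw*: final sound = /w/, a voiced consonant → -non → *woriwnon*.
*idrif*: final sound = /f/, a voiceless consonant → -mok → *idrifmok*.
*e* — final sound /e/ (a vowel) → -af → *eaf*.

woriwnon, idrifmok, eaf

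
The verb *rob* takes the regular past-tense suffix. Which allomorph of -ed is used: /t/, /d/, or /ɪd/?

The stem *rob* ends in a voiced sound other than /d/.
The -ed suffix is realized as /ɪd/ after /t, d/; as /t/ after other voiceless consonants; and as /d/ after other voiced sounds.
So -ed on *rob* is pronounced /d/.

/d/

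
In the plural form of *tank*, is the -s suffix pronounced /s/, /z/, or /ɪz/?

/s/

The stem *tank* ends in a voiceless non-sibilant consonant.
The plural suffix surfaces as /ɪz/ after sibilants, /s/ after other voiceless consonants, and /z/ after other voiced sounds.
So the plural -s on *tank* is pronounced /s/.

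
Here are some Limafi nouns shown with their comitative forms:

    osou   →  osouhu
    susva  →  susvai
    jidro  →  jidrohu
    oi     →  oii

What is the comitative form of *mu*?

muhu

The alternation tracks the last vowel of the stem — -hu when the last vowel of the stem is a rounded vowel (*osou*, *jidro*); -i when the last vowel of the stem is an unrounded vowel (*susva*, *oi*).
*mu*: last vowel = /u/, a rounded vowel → -hu → *muhu*.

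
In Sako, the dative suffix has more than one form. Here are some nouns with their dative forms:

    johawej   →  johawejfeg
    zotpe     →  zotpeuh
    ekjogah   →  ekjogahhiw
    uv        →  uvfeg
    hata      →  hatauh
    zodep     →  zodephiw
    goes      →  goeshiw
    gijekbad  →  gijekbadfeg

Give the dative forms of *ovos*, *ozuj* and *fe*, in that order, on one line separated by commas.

ovoshiw, ozujfeg, feuh

The alternation tracks the final sound of the stem — -hiw when the stem ends in a voiceless consonant (*ekjogah*, *zodep*, *goes*); -feg when the stem ends in a voiced consonant (*johawej*, *uv*, *gijekbad*); -uh when the stem ends in a vowel (*zotpe*, *hata*).
*ovos*: final sound = /s/, a voiceless consonant → -hiw → *ovoshiw*.
The final sound of *ozuj* is /j/, which is a voiced consonant, so the suffix is -feg, giving *ozujfeg*.
*fe* — final sound /e/ (a vowel) → -uh → *feuh*.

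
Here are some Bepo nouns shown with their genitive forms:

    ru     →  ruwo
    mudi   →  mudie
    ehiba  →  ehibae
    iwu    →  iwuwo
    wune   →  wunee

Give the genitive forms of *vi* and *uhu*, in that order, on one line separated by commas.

vie, uhuwo

Looking at the last vowel of each stem: -wo when the last vowel of the stem is a rounded vowel (*ru*, *iwu*); -e when the last vowel of the stem is an unrounded vowel (*mudi*, *ehiba*, *wune*).
Since the last vowel of *vi* is /i/ (an unrounded vowel), it takes -e, giving *vie*.
The last vowel of *uhu* is /u/, which is a rounded vowel, so the suffix is -wo, giving *uhuwo*.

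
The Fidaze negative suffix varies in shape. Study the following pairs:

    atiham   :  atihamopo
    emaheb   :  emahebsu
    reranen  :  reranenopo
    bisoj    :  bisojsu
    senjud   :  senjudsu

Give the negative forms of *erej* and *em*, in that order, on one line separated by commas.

erejsu, emopo

The pattern is nasality of the final consonant: -opo when the stem ends in a nasal (*atiham*, *reranen*); -su when the stem ends in a non-nasal consonant (*emaheb*, *bisoj*, *senjud*).
*erej*: final consonant = /j/, non-nasal → -su → *erejsu*.
Since the final consonant of *em* is /m/ (a nasal), it takes -opo, giving *emopo*.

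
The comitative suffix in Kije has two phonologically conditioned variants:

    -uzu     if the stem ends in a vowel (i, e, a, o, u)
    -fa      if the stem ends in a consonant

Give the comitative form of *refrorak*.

*refrorak*: final sound = /k/, a consonant → -fa → *refrorakfa*.

refrorakfa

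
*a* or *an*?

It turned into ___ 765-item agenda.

a

The indefinite article is chosen by the initial *sound* of the following word, not its spelling.
The number *765* is spoken "seven hundred …", beginning with /ˈsɛvən/ — a consonant sound.
So the article is *a*: It turned into a 765-item agenda.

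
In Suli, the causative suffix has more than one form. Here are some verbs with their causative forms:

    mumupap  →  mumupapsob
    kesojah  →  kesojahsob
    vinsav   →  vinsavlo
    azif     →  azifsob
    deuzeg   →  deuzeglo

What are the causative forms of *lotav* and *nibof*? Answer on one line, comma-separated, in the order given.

lotavlo, nibofsob

The alternation tracks the final consonant of the stem — -sob when the stem ends in a voiceless consonant (*mumupap*, *kesojah*, *azif*); -lo when the stem ends in a voiced consonant (*vinsav*, *deuzeg*).
Since the final consonant of *lotav* is /v/ (voiced), it takes -lo, giving *lotavlo*.
*nibof* — final consonant /f/ (voiceless) → -sob → *nibofsob*.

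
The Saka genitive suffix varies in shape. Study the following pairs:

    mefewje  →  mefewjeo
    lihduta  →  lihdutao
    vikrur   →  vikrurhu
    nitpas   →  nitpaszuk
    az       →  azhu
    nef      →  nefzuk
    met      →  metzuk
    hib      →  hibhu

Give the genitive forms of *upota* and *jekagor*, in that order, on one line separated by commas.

The suffix is conditioned by the final sound: -zuk when the stem ends in a voiceless consonant (*nitpas*, *nef*, *met*); -hu when the stem ends in a voiced consonant (*vikrur*, *az*, *hib*); -o when the stem ends in a vowel (*mefewje*, *lihduta*).
*upota* — final sound /a/ (a vowel) → -o → *upotao*.
Since the final sound of *jekagor* is /r/ (a voiced consonant), it takes -hu, giving *jekagorhu*.

upotao, jekagorhu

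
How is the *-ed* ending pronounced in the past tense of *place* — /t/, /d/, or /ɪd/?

The stem *place* ends in a voiceless consonant other than /t/.
The -ed suffix is realized as /ɪd/ after /t, d/; as /t/ after other voiceless consonants; and as /d/ after other voiced sounds.
So -ed on *place* is pronounced /t/.

/t/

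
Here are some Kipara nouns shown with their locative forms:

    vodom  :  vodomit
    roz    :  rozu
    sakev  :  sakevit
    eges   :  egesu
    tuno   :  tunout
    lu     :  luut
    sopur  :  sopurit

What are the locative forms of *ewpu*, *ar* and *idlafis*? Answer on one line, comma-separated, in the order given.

The pattern is sibilance of the final sound: -u when the stem ends in a sibilant (*roz*, *eges*); -it when the stem ends in a non-sibilant consonant (*vodom*, *sakev*, *sopur*); -ut when the stem ends in a vowel (*tuno*, *lu*).
Since the final sound of *ewpu* is /u/ (a vowel), it takes -ut, giving *ewpuut*.
Since the final sound of *ar* is /r/ (a non-sibilant consonant), it takes -it, giving *arit*.
The final sound of *idlafis* is /s/, which is a sibilant, so the suffix is -u, giving *idlafisu*.

ewpuut, arit, idlafisu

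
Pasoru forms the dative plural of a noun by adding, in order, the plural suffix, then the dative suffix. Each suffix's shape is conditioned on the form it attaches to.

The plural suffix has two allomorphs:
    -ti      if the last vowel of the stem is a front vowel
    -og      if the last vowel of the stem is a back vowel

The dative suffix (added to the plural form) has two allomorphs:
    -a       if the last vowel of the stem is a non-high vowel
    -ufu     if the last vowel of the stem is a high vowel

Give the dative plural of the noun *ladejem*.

ladejemtiufu

*ladejem* — last vowel /e/ (a front vowel) → -ti → *ladejemti*.
Since the last vowel of the plural form *ladejemti* is /i/ (a high vowel), it takes -ufu, giving *ladejemtiufu*.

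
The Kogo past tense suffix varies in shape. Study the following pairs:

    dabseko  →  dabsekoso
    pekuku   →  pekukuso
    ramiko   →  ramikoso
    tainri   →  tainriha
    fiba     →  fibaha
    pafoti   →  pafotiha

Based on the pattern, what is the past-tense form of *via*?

Looking at the last vowel of each stem: -so when the last vowel of the stem is a rounded vowel (*dabseko*, *pekuku*, *ramiko*); -ha when the last vowel of the stem is an unrounded vowel (*tainri*, *fiba*, *pafoti*).
*via*: last vowel = /a/, an unrounded vowel → -ha → *viaha*.

viaha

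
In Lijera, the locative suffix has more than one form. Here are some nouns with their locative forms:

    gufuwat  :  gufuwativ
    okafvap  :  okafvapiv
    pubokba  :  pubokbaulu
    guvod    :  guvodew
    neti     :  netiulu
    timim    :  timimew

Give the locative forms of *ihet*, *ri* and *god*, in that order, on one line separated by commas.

The alternation tracks the final sound of the stem — -iv when the stem ends in a voiceless consonant (*gufuwat*, *okafvap*); -ew when the stem ends in a voiced consonant (*guvod*, *timim*); -ulu when the stem ends in a vowel (*pubokba*, *neti*).
Since the final sound of *ihet* is /t/ (a voiceless consonant), it takes -iv, giving *ihetiv*.
Since the final sound of *ri* is /i/ (a vowel), it takes -ulu, giving *riulu*.
The final sound of *god* is /d/, which is a voiced consonant, so the suffix is -ew, giving *godew*.

ihetiv, riulu, godew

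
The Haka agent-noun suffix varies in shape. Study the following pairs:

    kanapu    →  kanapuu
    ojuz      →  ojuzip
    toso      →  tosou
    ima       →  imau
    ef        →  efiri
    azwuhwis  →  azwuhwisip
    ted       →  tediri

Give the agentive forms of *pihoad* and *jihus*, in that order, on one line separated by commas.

pihoadiri, jihusip

The alternation tracks the final sound of the stem — -ip when the stem ends in a sibilant (*ojuz*, *azwuhwis*); -iri when the stem ends in a non-sibilant consonant (*ef*, *ted*); -u when the stem ends in a vowel (*kanapu*, *toso*, *ima*).
Since the final sound of *pihoad* is /d/ (a non-sibilant consonant), it takes -iri, giving *pihoadiri*.
The final sound of *jihus* is /s/, which is a sibilant, so the suffix is -ip, giving *jihusip*.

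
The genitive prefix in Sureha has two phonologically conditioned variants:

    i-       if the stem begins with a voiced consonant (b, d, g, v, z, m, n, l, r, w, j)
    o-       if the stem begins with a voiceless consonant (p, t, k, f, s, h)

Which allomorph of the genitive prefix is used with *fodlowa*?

The first consonant of *fodlowa* is /f/, which is voiceless, so the prefix is o-.

o-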